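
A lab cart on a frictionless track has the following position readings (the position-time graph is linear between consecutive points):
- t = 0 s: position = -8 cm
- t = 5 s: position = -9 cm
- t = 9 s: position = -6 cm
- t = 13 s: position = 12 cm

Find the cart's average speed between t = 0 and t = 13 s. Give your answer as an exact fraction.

22/13 cm/s

Average speed = (total path length)/(elapsed time); on a piecewise-linear x-t graph the path length is Σ|Δx|.
0–5 s: |Δx| = |-9 − -8| = 1 cm
5–9 s: |Δx| = |-6 − -9| = 3 cm
9–13 s: |Δx| = |12 − -6| = 18 cm
Total path = 22 cm; average speed = 22/13 = 22/13 cm/s.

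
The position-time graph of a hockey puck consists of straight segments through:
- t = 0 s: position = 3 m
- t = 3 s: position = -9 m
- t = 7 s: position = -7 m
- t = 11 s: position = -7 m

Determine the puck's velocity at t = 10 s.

0 m/s

Velocity is the slope of the x-t graph on 7–11 s: (-7 − -7)/(11 − 7) = 0 m/s.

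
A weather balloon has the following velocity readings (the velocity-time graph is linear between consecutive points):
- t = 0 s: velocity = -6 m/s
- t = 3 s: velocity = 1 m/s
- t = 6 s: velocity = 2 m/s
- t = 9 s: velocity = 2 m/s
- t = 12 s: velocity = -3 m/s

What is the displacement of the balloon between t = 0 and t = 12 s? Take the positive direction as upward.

1.5 m

Net displacement equals the area under the velocity-time graph (areas below the axis count negative).
0–3 s: ½(-6 + 1)(3) = -7.5 m
3–6 s: ½(1 + 2)(3) = 4.5 m
6–9 s: 2 × 3 = 6 m
9–12 s: ½(2 + -3)(3) = -1.5 m
Net displacement = 1.5 m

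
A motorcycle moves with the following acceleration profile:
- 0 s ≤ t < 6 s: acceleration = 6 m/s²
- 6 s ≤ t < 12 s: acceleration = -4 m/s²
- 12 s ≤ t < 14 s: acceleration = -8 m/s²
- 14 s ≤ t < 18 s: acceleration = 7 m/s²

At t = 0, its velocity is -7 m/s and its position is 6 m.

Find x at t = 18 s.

180 m

On each constant-a segment, Δv = aΔt and Δx = v₀Δt + ½aΔt²; chain segment to segment.
0–6 s: v starts -7 m/s; Δx = -7·6 + ½·6·6² = 66 m; v ends 29 m/s.
6–12 s: v starts 29 m/s; Δx = 29·6 + ½·-4·6² = 102 m; v ends 5 m/s.
12–14 s: v starts 5 m/s; Δx = 5·2 + ½·-8·2² = -6 m; v ends -11 m/s.
14–18 s: v starts -11 m/s; Δx = -11·4 + ½·7·4² = 12 m; v ends 17 m/s.
x(18) = 6 + Σ Δx = 180 m.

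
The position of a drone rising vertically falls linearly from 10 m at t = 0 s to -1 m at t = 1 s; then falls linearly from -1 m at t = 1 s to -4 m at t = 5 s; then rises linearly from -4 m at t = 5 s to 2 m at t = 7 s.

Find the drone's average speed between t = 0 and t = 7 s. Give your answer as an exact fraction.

Average speed = (total path length)/(elapsed time); on a piecewise-linear x-t graph the path length is Σ|Δx|.
0–1 s: |Δx| = |-1 − 10| = 11 m
1–5 s: |Δx| = |-4 − -1| = 3 m
5–7 s: |Δx| = |2 − -4| = 6 m
Total path = 20 m; average speed = 20/7 = 20/7 m/s.

20/7 m/s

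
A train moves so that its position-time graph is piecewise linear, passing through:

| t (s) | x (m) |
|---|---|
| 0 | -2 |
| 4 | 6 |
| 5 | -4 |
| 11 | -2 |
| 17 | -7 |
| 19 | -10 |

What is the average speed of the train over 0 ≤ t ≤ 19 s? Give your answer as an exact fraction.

28/19 m/s

Average speed = (total path length)/(elapsed time); on a piecewise-linear x-t graph the path length is Σ|Δx|.
0–4 s: |Δx| = |6 − -2| = 8 m
4–5 s: |Δx| = |-4 − 6| = 10 m
5–11 s: |Δx| = |-2 − -4| = 2 m
11–17 s: |Δx| = |-7 − -2| = 5 m
17–19 s: |Δx| = |-10 − -7| = 3 m
Total path = 28 m; average speed = 28/19 = 28/19 m/s.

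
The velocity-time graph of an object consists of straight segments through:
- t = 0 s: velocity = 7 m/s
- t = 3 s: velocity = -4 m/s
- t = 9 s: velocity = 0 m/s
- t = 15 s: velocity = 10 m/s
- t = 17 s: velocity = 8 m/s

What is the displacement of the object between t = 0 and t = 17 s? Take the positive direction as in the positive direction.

Net displacement equals the area under the velocity-time graph (areas below the axis count negative).
0–3 s: ½(7 + -4)(3) = 4.5 m
3–9 s: ½(-4 + 0)(6) = -12 m
9–15 s: ½(0 + 10)(6) = 30 m
15–17 s: ½(10 + 8)(2) = 18 m
Net displacement = 40.5 m

40.5 m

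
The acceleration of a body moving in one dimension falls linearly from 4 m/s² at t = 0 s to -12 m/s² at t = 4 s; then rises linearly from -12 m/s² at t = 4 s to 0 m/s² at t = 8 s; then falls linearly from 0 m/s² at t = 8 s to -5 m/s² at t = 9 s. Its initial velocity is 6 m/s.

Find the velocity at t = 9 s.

-36.5 m/s

Δv equals the area under the a-t graph; then v = v₀ + Δv.
0–4 s: ½(4 + -12)(4) = -16 m/s
4–8 s: ½(-12 + 0)(4) = -24 m/s
8–9 s: ½(0 + -5)(1) = -2.5 m/s
Δv = -42.5 m/s, so v(9) = 6 + (-42.5) = -36.5 m/s.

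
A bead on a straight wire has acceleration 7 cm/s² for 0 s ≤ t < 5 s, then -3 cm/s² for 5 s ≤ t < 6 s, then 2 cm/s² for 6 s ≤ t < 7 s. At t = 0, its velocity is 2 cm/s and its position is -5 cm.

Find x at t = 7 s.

163 cm

On each constant-a segment, Δv = aΔt and Δx = v₀Δt + ½aΔt²; chain segment to segment.
0–5 s: v starts 2 cm/s; Δx = 2·5 + ½·7·5² = 97.5 cm; v ends 37 cm/s.
5–6 s: v starts 37 cm/s; Δx = 37·1 + ½·-3·1² = 35.5 cm; v ends 34 cm/s.
6–7 s: v starts 34 cm/s; Δx = 34·1 + ½·2·1² = 35 cm; v ends 36 cm/s.
x(7) = -5 + Σ Δx = 163 cm.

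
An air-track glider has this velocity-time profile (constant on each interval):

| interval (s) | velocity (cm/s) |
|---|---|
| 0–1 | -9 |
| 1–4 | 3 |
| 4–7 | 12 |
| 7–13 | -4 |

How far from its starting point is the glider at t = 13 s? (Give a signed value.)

12 cm

Displacement is the signed area under the v-t curve.
0–1 s: -9 × 1 = -9 cm
1–4 s: 3 × 3 = 9 cm
4–7 s: 12 × 3 = 36 cm
7–13 s: -4 × 6 = -24 cm
Net displacement = 12 cm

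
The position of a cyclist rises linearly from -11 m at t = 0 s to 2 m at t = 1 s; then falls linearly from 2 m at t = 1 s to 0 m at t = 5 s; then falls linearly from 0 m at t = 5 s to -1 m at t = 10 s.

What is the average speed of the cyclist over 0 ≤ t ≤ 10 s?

Average speed = (total path length)/(elapsed time); on a piecewise-linear x-t graph the path length is Σ|Δx|.
0–1 s: |Δx| = |2 − -11| = 13 m
1–5 s: |Δx| = |0 − 2| = 2 m
5–10 s: |Δx| = |-1 − 0| = 1 m
Total path = 16 m; average speed = 16/10 = 1.6 m/s.

1.6 m/s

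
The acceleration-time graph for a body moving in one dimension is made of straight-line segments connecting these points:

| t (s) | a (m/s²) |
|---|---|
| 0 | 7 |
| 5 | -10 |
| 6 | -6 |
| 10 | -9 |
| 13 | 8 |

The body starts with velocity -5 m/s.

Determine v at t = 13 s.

Δv equals the area under the a-t graph; then v = v₀ + Δv.
0–5 s: ½(7 + -10)(5) = -7.5 m/s
5–6 s: ½(-10 + -6)(1) = -8 m/s
6–10 s: ½(-6 + -9)(4) = -30 m/s
10–13 s: ½(-9 + 8)(3) = -1.5 m/s
Δv = -47 m/s, so v(13) = -5 + (-47) = -52 m/s.

-52 m/s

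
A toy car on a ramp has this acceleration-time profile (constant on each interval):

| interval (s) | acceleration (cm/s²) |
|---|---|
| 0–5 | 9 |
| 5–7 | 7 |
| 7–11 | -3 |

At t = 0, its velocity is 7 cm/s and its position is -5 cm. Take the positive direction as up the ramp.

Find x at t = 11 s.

On each constant-a segment, Δv = aΔt and Δx = v₀Δt + ½aΔt²; chain segment to segment.
0–5 s: v starts 7 cm/s; Δx = 7·5 + ½·9·5² = 147.5 cm; v ends 52 cm/s.
5–7 s: v starts 52 cm/s; Δx = 52·2 + ½·7·2² = 118 cm; v ends 66 cm/s.
7–11 s: v starts 66 cm/s; Δx = 66·4 + ½·-3·4² = 240 cm; v ends 54 cm/s.
x(11) = -5 + Σ Δx = 500.5 cm.

500.5 cm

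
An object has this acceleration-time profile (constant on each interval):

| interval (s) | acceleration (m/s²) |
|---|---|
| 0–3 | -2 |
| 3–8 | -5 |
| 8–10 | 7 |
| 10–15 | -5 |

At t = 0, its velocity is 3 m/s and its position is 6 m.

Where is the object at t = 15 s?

-246 m

On each constant-a segment, Δv = aΔt and Δx = v₀Δt + ½aΔt²; chain segment to segment.
0–3 s: v starts 3 m/s; Δx = 3·3 + ½·-2·3² = 0 m; v ends -3 m/s.
3–8 s: v starts -3 m/s; Δx = -3·5 + ½·-5·5² = -77.5 m; v ends -28 m/s.
8–10 s: v starts -28 m/s; Δx = -28·2 + ½·7·2² = -42 m; v ends -14 m/s.
10–15 s: v starts -14 m/s; Δx = -14·5 + ½·-5·5² = -132.5 m; v ends -39 m/s.
x(15) = 6 + Σ Δx = -246 m.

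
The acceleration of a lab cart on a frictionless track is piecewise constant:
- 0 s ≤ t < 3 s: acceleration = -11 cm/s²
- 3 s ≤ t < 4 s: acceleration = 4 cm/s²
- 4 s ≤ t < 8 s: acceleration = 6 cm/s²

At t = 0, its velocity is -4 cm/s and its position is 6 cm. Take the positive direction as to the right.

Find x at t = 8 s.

On each constant-a segment, Δv = aΔt and Δx = v₀Δt + ½aΔt²; chain segment to segment.
0–3 s: v starts -4 cm/s; Δx = -4·3 + ½·-11·3² = -61.5 cm; v ends -37 cm/s.
3–4 s: v starts -37 cm/s; Δx = -37·1 + ½·4·1² = -35 cm; v ends -33 cm/s.
4–8 s: v starts -33 cm/s; Δx = -33·4 + ½·6·4² = -84 cm; v ends -9 cm/s.
x(8) = 6 + Σ Δx = -174.5 cm.

-174.5 cm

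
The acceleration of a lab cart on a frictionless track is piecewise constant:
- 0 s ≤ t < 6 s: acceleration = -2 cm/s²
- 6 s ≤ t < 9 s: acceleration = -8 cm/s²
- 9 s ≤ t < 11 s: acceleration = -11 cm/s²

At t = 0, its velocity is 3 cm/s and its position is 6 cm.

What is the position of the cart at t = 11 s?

On each constant-a segment, Δv = aΔt and Δx = v₀Δt + ½aΔt²; chain segment to segment.
0–6 s: v starts 3 cm/s; Δx = 3·6 + ½·-2·6² = -18 cm; v ends -9 cm/s.
6–9 s: v starts -9 cm/s; Δx = -9·3 + ½·-8·3² = -63 cm; v ends -33 cm/s.
9–11 s: v starts -33 cm/s; Δx = -33·2 + ½·-11·2² = -88 cm; v ends -55 cm/s.
x(11) = 6 + Σ Δx = -163 cm.

-163 cm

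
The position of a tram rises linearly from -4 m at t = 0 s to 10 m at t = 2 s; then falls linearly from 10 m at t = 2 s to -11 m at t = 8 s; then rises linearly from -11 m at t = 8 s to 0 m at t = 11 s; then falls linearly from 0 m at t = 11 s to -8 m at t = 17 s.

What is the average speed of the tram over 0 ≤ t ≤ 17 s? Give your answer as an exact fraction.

54/17 m/s

Average speed = (total path length)/(elapsed time); on a piecewise-linear x-t graph the path length is Σ|Δx|.
0–2 s: |Δx| = |10 − -4| = 14 m
2–8 s: |Δx| = |-11 − 10| = 21 m
8–11 s: |Δx| = |0 − -11| = 11 m
11–17 s: |Δx| = |-8 − 0| = 8 m
Total path = 54 m; average speed = 54/17 = 54/17 m/s.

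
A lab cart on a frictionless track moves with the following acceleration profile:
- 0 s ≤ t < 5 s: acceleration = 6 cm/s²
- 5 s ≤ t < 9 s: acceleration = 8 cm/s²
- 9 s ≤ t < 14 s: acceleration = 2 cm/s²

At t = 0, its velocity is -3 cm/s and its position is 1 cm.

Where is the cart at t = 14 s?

On each constant-a segment, Δv = aΔt and Δx = v₀Δt + ½aΔt²; chain segment to segment.
0–5 s: v starts -3 cm/s; Δx = -3·5 + ½·6·5² = 60 cm; v ends 27 cm/s.
5–9 s: v starts 27 cm/s; Δx = 27·4 + ½·8·4² = 172 cm; v ends 59 cm/s.
9–14 s: v starts 59 cm/s; Δx = 59·5 + ½·2·5² = 320 cm; v ends 69 cm/s.
x(14) = 1 + Σ Δx = 553 cm.

553 cm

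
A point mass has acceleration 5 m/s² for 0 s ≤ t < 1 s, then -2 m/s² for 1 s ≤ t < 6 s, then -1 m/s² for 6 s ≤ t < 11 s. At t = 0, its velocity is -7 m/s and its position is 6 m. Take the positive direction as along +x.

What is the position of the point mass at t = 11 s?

-106 m

On each constant-a segment, Δv = aΔt and Δx = v₀Δt + ½aΔt²; chain segment to segment.
0–1 s: v starts -7 m/s; Δx = -7·1 + ½·5·1² = -4.5 m; v ends -2 m/s.
1–6 s: v starts -2 m/s; Δx = -2·5 + ½·-2·5² = -35 m; v ends -12 m/s.
6–11 s: v starts -12 m/s; Δx = -12·5 + ½·-1·5² = -72.5 m; v ends -17 m/s.
x(11) = 6 + Σ Δx = -106 m.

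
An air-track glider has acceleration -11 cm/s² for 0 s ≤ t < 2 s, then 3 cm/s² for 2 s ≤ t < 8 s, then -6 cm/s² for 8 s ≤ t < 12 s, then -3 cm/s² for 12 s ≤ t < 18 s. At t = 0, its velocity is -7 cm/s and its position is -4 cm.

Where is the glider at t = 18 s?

On each constant-a segment, Δv = aΔt and Δx = v₀Δt + ½aΔt²; chain segment to segment.
0–2 s: v starts -7 cm/s; Δx = -7·2 + ½·-11·2² = -36 cm; v ends -29 cm/s.
2–8 s: v starts -29 cm/s; Δx = -29·6 + ½·3·6² = -120 cm; v ends -11 cm/s.
8–12 s: v starts -11 cm/s; Δx = -11·4 + ½·-6·4² = -92 cm; v ends -35 cm/s.
12–18 s: v starts -35 cm/s; Δx = -35·6 + ½·-3·6² = -264 cm; v ends -53 cm/s.
x(18) = -4 + Σ Δx = -516 cm.

-516 cm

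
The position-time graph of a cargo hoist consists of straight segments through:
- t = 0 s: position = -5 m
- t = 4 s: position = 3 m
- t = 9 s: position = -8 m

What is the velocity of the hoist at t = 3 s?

2 m/s

Velocity is the slope of the x-t graph on 0–4 s: (3 − -5)/(4 − 0) = 2 m/s.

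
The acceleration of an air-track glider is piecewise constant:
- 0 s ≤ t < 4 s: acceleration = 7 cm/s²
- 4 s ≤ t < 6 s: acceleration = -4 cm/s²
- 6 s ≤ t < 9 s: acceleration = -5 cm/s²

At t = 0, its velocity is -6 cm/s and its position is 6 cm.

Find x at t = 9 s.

93.5 cm

On each constant-a segment, Δv = aΔt and Δx = v₀Δt + ½aΔt²; chain segment to segment.
0–4 s: v starts -6 cm/s; Δx = -6·4 + ½·7·4² = 32 cm; v ends 22 cm/s.
4–6 s: v starts 22 cm/s; Δx = 22·2 + ½·-4·2² = 36 cm; v ends 14 cm/s.
6–9 s: v starts 14 cm/s; Δx = 14·3 + ½·-5·3² = 19.5 cm; v ends -1 cm/s.
x(9) = 6 + Σ Δx = 93.5 cm.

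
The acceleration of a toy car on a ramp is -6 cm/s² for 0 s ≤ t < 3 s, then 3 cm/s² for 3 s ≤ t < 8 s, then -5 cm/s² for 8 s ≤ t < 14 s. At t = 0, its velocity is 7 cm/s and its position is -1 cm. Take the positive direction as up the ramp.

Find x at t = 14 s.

On each constant-a segment, Δv = aΔt and Δx = v₀Δt + ½aΔt²; chain segment to segment.
0–3 s: v starts 7 cm/s; Δx = 7·3 + ½·-6·3² = -6 cm; v ends -11 cm/s.
3–8 s: v starts -11 cm/s; Δx = -11·5 + ½·3·5² = -17.5 cm; v ends 4 cm/s.
8–14 s: v starts 4 cm/s; Δx = 4·6 + ½·-5·6² = -66 cm; v ends -26 cm/s.
x(14) = -1 + Σ Δx = -90.5 cm.

-90.5 cm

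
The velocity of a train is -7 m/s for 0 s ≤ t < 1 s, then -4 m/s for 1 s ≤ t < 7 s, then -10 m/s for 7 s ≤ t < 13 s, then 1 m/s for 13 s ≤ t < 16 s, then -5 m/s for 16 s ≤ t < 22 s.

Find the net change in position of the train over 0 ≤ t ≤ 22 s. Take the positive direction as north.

-118 m

Displacement is the signed area under the v-t curve.
0–1 s: -7 × 1 = -7 m
1–7 s: -4 × 6 = -24 m
7–13 s: -10 × 6 = -60 m
13–16 s: 1 × 3 = 3 m
16–22 s: -5 × 6 = -30 m
Net displacement = -118 m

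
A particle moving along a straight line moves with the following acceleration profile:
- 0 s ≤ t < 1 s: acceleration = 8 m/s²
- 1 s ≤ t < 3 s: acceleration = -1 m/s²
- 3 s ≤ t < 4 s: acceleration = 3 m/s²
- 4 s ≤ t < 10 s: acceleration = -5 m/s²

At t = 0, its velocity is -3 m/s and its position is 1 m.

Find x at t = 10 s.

-39.5 m

On each constant-a segment, Δv = aΔt and Δx = v₀Δt + ½aΔt²; chain segment to segment.
0–1 s: v starts -3 m/s; Δx = -3·1 + ½·8·1² = 1 m; v ends 5 m/s.
1–3 s: v starts 5 m/s; Δx = 5·2 + ½·-1·2² = 8 m; v ends 3 m/s.
3–4 s: v starts 3 m/s; Δx = 3·1 + ½·3·1² = 4.5 m; v ends 6 m/s.
4–10 s: v starts 6 m/s; Δx = 6·6 + ½·-5·6² = -54 m; v ends -24 m/s.
x(10) = 1 + Σ Δx = -39.5 m.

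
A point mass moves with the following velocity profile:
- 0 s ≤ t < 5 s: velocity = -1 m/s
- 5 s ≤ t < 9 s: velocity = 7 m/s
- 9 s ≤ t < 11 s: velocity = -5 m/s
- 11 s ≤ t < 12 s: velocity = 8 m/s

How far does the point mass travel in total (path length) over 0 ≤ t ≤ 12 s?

Total distance travelled is ∫|v| dt — sum the magnitudes of each area piece.
0–5 s: |-1| × 5 = 5 m
5–9 s: |7| × 4 = 28 m
9–11 s: |-5| × 2 = 10 m
11–12 s: |8| × 1 = 8 m
Total distance = 51 m

51 m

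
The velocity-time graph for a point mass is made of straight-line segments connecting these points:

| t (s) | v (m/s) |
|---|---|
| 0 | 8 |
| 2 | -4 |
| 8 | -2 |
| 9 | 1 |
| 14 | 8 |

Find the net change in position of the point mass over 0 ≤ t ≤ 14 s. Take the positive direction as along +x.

Net displacement equals the area under the velocity-time graph (areas below the axis count negative).
0–2 s: ½(8 + -4)(2) = 4 m
2–8 s: ½(-4 + -2)(6) = -18 m
8–9 s: ½(-2 + 1)(1) = -0.5 m
9–14 s: ½(1 + 8)(5) = 22.5 m
Net displacement = 8 m

8 m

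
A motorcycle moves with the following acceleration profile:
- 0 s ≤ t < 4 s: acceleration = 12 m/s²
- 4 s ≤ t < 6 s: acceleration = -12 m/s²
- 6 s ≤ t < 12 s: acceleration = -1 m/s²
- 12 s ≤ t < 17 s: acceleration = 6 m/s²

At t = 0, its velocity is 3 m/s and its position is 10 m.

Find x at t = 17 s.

On each constant-a segment, Δv = aΔt and Δx = v₀Δt + ½aΔt²; chain segment to segment.
0–4 s: v starts 3 m/s; Δx = 3·4 + ½·12·4² = 108 m; v ends 51 m/s.
4–6 s: v starts 51 m/s; Δx = 51·2 + ½·-12·2² = 78 m; v ends 27 m/s.
6–12 s: v starts 27 m/s; Δx = 27·6 + ½·-1·6² = 144 m; v ends 21 m/s.
12–17 s: v starts 21 m/s; Δx = 21·5 + ½·6·5² = 180 m; v ends 51 m/s.
x(17) = 10 + Σ Δx = 520 m.

520 m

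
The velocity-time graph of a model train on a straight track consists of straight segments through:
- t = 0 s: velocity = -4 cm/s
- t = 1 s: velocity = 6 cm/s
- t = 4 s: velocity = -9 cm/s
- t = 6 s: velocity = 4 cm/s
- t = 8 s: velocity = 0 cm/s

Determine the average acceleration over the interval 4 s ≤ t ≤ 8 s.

2.25 cm/s²

Average acceleration = Δv/Δt = (0 − -9)/(8 − 4) = 2.25 cm/s².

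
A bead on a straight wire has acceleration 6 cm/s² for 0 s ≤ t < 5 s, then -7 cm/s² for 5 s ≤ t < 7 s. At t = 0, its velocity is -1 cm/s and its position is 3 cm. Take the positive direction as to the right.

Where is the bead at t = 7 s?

117 cm

On each constant-a segment, Δv = aΔt and Δx = v₀Δt + ½aΔt²; chain segment to segment.
0–5 s: v starts -1 cm/s; Δx = -1·5 + ½·6·5² = 70 cm; v ends 29 cm/s.
5–7 s: v starts 29 cm/s; Δx = 29·2 + ½·-7·2² = 44 cm; v ends 15 cm/s.
x(7) = 3 + Σ Δx = 117 cm.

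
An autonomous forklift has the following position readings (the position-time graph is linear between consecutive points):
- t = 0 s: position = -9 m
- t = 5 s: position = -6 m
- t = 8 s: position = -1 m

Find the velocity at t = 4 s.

0.6 m/s

Velocity is the slope of the x-t graph on 0–5 s: (-6 − -9)/(5 − 0) = 0.6 m/s.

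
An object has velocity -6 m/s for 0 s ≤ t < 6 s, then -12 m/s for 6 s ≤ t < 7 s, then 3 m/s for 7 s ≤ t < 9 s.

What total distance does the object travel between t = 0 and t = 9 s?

54 m

Total distance travelled is ∫|v| dt — sum the magnitudes of each area piece.
0–6 s: |-6| × 6 = 36 m
6–7 s: |-12| × 1 = 12 m
7–9 s: |3| × 2 = 6 m
Total distance = 54 m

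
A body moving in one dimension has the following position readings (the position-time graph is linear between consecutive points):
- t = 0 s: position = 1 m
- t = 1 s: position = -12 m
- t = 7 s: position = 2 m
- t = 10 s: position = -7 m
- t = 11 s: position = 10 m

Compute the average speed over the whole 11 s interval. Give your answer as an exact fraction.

Average speed = (total path length)/(elapsed time); on a piecewise-linear x-t graph the path length is Σ|Δx|.
0–1 s: |Δx| = |-12 − 1| = 13 m
1–7 s: |Δx| = |2 − -12| = 14 m
7–10 s: |Δx| = |-7 − 2| = 9 m
10–11 s: |Δx| = |10 − -7| = 17 m
Total path = 53 m; average speed = 53/11 = 53/11 m/s.

53/11 m/s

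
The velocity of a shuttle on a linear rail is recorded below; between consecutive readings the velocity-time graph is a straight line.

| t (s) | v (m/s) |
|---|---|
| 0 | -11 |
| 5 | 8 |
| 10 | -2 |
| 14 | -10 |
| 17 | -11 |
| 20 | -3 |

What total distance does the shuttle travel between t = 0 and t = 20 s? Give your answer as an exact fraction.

Total distance travelled is ∫|v| dt — sum the magnitudes of each area piece.
0–5 s: v = 0 at t = 55/19 s; triangle areas 605/38 + 160/19 = 925/38 m
5–10 s: v = 0 at t = 9 s; triangle areas 16 + 1 = 17 m
10–14 s: |½(-2 + -10)(4)| = 24 m
14–17 s: |½(-10 + -11)(3)| = 31.5 m
17–20 s: |½(-11 + -3)(3)| = 21 m
Total distance = 2239/19 m

2239/19 m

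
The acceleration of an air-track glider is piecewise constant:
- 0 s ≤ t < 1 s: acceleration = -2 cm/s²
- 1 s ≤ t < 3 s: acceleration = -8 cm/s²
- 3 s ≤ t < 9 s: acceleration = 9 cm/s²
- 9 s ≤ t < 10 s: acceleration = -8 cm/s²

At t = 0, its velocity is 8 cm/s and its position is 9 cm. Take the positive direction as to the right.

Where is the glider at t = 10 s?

On each constant-a segment, Δv = aΔt and Δx = v₀Δt + ½aΔt²; chain segment to segment.
0–1 s: v starts 8 cm/s; Δx = 8·1 + ½·-2·1² = 7 cm; v ends 6 cm/s.
1–3 s: v starts 6 cm/s; Δx = 6·2 + ½·-8·2² = -4 cm; v ends -10 cm/s.
3–9 s: v starts -10 cm/s; Δx = -10·6 + ½·9·6² = 102 cm; v ends 44 cm/s.
9–10 s: v starts 44 cm/s; Δx = 44·1 + ½·-8·1² = 40 cm; v ends 36 cm/s.
x(10) = 9 + Σ Δx = 154 cm.

154 cm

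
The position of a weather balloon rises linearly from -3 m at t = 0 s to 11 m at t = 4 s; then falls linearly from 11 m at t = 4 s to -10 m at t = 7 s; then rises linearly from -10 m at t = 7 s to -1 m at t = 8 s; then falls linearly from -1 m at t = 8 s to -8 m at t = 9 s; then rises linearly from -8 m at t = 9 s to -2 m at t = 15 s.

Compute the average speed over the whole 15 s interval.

3.8 m/s

Average speed = (total path length)/(elapsed time); on a piecewise-linear x-t graph the path length is Σ|Δx|.
0–4 s: |Δx| = |11 − -3| = 14 m
4–7 s: |Δx| = |-10 − 11| = 21 m
7–8 s: |Δx| = |-1 − -10| = 9 m
8–9 s: |Δx| = |-8 − -1| = 7 m
9–15 s: |Δx| = |-2 − -8| = 6 m
Total path = 57 m; average speed = 57/15 = 3.8 m/s.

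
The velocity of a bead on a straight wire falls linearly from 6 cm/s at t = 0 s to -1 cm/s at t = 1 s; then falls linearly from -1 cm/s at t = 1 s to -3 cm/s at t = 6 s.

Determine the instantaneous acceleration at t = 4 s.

-0.4 cm/s²

Acceleration is the slope of the v-t graph on 1–6 s: (-3 − -1)/(6 − 1) = -0.4 cm/s².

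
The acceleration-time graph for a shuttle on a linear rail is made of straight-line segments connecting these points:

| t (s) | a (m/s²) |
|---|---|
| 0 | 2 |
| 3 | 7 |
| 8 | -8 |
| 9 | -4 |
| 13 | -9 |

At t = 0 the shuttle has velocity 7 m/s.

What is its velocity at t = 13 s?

-14 m/s

Δv equals the area under the a-t graph; then v = v₀ + Δv.
0–3 s: ½(2 + 7)(3) = 13.5 m/s
3–8 s: ½(7 + -8)(5) = -2.5 m/s
8–9 s: ½(-8 + -4)(1) = -6 m/s
9–13 s: ½(-4 + -9)(4) = -26 m/s
Δv = -21 m/s, so v(13) = 7 + (-21) = -14 m/s.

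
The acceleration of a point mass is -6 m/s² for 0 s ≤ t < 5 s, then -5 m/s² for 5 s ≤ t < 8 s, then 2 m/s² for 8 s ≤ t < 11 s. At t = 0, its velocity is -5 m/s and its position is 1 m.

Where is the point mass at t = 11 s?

On each constant-a segment, Δv = aΔt and Δx = v₀Δt + ½aΔt²; chain segment to segment.
0–5 s: v starts -5 m/s; Δx = -5·5 + ½·-6·5² = -100 m; v ends -35 m/s.
5–8 s: v starts -35 m/s; Δx = -35·3 + ½·-5·3² = -127.5 m; v ends -50 m/s.
8–11 s: v starts -50 m/s; Δx = -50·3 + ½·2·3² = -141 m; v ends -44 m/s.
x(11) = 1 + Σ Δx = -367.5 m.

-367.5 m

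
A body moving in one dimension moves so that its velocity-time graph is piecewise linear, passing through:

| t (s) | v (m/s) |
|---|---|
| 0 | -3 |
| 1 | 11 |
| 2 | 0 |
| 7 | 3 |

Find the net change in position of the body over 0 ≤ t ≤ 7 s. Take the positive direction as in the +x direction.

17 m

Displacement is the signed area under the v-t curve.
0–1 s: ½(-3 + 11)(1) = 4 m
1–2 s: ½(11 + 0)(1) = 5.5 m
2–7 s: ½(0 + 3)(5) = 7.5 m
Net displacement = 17 m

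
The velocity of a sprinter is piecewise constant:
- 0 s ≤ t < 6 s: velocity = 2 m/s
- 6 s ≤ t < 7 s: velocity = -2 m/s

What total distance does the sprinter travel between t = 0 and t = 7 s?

14 m

Total distance travelled is ∫|v| dt — sum the magnitudes of each area piece.
0–6 s: |2| × 6 = 12 m
6–7 s: |-2| × 1 = 2 m
Total distance = 14 m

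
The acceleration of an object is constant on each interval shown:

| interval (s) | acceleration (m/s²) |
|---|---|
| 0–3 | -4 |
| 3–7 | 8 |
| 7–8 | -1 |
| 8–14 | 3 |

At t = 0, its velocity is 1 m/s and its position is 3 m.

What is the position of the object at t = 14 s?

202.5 m

On each constant-a segment, Δv = aΔt and Δx = v₀Δt + ½aΔt²; chain segment to segment.
0–3 s: v starts 1 m/s; Δx = 1·3 + ½·-4·3² = -15 m; v ends -11 m/s.
3–7 s: v starts -11 m/s; Δx = -11·4 + ½·8·4² = 20 m; v ends 21 m/s.
7–8 s: v starts 21 m/s; Δx = 21·1 + ½·-1·1² = 20.5 m; v ends 20 m/s.
8–14 s: v starts 20 m/s; Δx = 20·6 + ½·3·6² = 174 m; v ends 38 m/s.
x(14) = 3 + Σ Δx = 202.5 m.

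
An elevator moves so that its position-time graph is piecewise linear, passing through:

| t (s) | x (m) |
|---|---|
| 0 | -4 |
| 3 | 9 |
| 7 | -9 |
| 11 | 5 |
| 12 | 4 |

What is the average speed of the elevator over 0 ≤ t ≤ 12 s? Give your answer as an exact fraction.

Average speed = (total path length)/(elapsed time); on a piecewise-linear x-t graph the path length is Σ|Δx|.
0–3 s: |Δx| = |9 − -4| = 13 m
3–7 s: |Δx| = |-9 − 9| = 18 m
7–11 s: |Δx| = |5 − -9| = 14 m
11–12 s: |Δx| = |4 − 5| = 1 m
Total path = 46 m; average speed = 46/12 = 23/6 m/s.

23/6 m/s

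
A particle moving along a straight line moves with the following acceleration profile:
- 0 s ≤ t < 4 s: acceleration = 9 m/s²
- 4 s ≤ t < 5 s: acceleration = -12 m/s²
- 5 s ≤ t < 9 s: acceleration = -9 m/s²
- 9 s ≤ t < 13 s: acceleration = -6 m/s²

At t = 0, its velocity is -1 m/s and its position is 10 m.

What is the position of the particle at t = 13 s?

On each constant-a segment, Δv = aΔt and Δx = v₀Δt + ½aΔt²; chain segment to segment.
0–4 s: v starts -1 m/s; Δx = -1·4 + ½·9·4² = 68 m; v ends 35 m/s.
4–5 s: v starts 35 m/s; Δx = 35·1 + ½·-12·1² = 29 m; v ends 23 m/s.
5–9 s: v starts 23 m/s; Δx = 23·4 + ½·-9·4² = 20 m; v ends -13 m/s.
9–13 s: v starts -13 m/s; Δx = -13·4 + ½·-6·4² = -100 m; v ends -37 m/s.
x(13) = 10 + Σ Δx = 27 m.

27 m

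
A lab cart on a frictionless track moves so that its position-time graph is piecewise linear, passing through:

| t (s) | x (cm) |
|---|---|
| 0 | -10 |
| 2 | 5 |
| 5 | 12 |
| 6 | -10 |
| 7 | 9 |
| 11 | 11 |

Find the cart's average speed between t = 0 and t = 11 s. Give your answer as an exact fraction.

Average speed = (total path length)/(elapsed time); on a piecewise-linear x-t graph the path length is Σ|Δx|.
0–2 s: |Δx| = |5 − -10| = 15 cm
2–5 s: |Δx| = |12 − 5| = 7 cm
5–6 s: |Δx| = |-10 − 12| = 22 cm
6–7 s: |Δx| = |9 − -10| = 19 cm
7–11 s: |Δx| = |11 − 9| = 2 cm
Total path = 65 cm; average speed = 65/11 = 65/11 cm/s.

65/11 cm/s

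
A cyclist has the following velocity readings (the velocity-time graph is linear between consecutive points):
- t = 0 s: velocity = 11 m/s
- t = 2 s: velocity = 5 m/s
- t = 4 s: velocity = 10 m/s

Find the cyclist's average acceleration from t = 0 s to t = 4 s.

Average acceleration = Δv/Δt = (10 − 11)/(4 − 0) = -0.25 m/s².

-0.25 m/s²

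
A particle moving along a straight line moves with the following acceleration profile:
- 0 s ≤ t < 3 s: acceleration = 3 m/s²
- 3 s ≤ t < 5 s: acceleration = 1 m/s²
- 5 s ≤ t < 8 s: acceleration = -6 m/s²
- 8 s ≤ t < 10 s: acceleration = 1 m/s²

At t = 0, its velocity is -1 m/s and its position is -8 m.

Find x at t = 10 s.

9.5 m

On each constant-a segment, Δv = aΔt and Δx = v₀Δt + ½aΔt²; chain segment to segment.
0–3 s: v starts -1 m/s; Δx = -1·3 + ½·3·3² = 10.5 m; v ends 8 m/s.
3–5 s: v starts 8 m/s; Δx = 8·2 + ½·1·2² = 18 m; v ends 10 m/s.
5–8 s: v starts 10 m/s; Δx = 10·3 + ½·-6·3² = 3 m; v ends -8 m/s.
8–10 s: v starts -8 m/s; Δx = -8·2 + ½·1·2² = -14 m; v ends -6 m/s.
x(10) = -8 + Σ Δx = 9.5 m.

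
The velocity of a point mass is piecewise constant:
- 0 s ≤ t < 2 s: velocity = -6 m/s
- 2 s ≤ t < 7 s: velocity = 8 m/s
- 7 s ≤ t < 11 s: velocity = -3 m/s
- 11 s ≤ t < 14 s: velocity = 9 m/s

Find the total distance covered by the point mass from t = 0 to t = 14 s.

Total distance travelled is ∫|v| dt — sum the magnitudes of each area piece.
0–2 s: |-6| × 2 = 12 m
2–7 s: |8| × 5 = 40 m
7–11 s: |-3| × 4 = 12 m
11–14 s: |9| × 3 = 27 m
Total distance = 91 m

91 m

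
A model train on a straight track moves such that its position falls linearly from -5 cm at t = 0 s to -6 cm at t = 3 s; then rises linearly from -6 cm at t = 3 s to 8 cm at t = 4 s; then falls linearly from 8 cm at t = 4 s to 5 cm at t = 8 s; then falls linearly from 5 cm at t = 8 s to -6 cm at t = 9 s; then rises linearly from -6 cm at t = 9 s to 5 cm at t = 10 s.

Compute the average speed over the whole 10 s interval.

4 cm/s

Average speed = (total path length)/(elapsed time); on a piecewise-linear x-t graph the path length is Σ|Δx|.
0–3 s: |Δx| = |-6 − -5| = 1 cm
3–4 s: |Δx| = |8 − -6| = 14 cm
4–8 s: |Δx| = |5 − 8| = 3 cm
8–9 s: |Δx| = |-6 − 5| = 11 cm
9–10 s: |Δx| = |5 − -6| = 11 cm
Total path = 40 cm; average speed = 40/10 = 4 cm/s.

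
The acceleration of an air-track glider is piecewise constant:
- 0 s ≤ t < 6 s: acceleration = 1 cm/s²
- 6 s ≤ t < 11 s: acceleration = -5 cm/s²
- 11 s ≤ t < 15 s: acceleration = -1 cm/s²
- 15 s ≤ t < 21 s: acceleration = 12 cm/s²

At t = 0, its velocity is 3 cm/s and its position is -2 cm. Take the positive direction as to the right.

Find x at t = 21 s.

On each constant-a segment, Δv = aΔt and Δx = v₀Δt + ½aΔt²; chain segment to segment.
0–6 s: v starts 3 cm/s; Δx = 3·6 + ½·1·6² = 36 cm; v ends 9 cm/s.
6–11 s: v starts 9 cm/s; Δx = 9·5 + ½·-5·5² = -17.5 cm; v ends -16 cm/s.
11–15 s: v starts -16 cm/s; Δx = -16·4 + ½·-1·4² = -72 cm; v ends -20 cm/s.
15–21 s: v starts -20 cm/s; Δx = -20·6 + ½·12·6² = 96 cm; v ends 52 cm/s.
x(21) = -2 + Σ Δx = 40.5 cm.

40.5 cm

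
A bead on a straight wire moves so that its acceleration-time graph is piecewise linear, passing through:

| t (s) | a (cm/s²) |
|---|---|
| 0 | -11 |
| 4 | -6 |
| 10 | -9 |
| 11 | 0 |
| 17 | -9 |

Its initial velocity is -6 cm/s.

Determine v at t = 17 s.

Δv equals the area under the a-t graph; then v = v₀ + Δv.
0–4 s: ½(-11 + -6)(4) = -34 cm/s
4–10 s: ½(-6 + -9)(6) = -45 cm/s
10–11 s: ½(-9 + 0)(1) = -4.5 cm/s
11–17 s: ½(0 + -9)(6) = -27 cm/s
Δv = -110.5 cm/s, so v(17) = -6 + (-110.5) = -116.5 cm/s.

-116.5 cm/s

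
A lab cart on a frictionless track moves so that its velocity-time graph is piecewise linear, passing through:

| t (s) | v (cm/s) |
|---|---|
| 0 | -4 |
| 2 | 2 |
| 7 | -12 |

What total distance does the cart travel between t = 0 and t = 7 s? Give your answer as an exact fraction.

625/21 cm

Total distance travelled is ∫|v| dt — sum the magnitudes of each area piece.
0–2 s: v = 0 at t = 4/3 s; triangle areas 8/3 + 2/3 = 10/3 cm
2–7 s: v = 0 at t = 19/7 s; triangle areas 5/7 + 180/7 = 185/7 cm
Total distance = 625/21 cm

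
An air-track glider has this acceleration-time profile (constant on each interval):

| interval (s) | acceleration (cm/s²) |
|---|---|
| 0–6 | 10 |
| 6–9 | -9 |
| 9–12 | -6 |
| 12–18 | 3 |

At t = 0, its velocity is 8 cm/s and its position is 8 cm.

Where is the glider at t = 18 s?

687.5 cm

On each constant-a segment, Δv = aΔt and Δx = v₀Δt + ½aΔt²; chain segment to segment.
0–6 s: v starts 8 cm/s; Δx = 8·6 + ½·10·6² = 228 cm; v ends 68 cm/s.
6–9 s: v starts 68 cm/s; Δx = 68·3 + ½·-9·3² = 163.5 cm; v ends 41 cm/s.
9–12 s: v starts 41 cm/s; Δx = 41·3 + ½·-6·3² = 96 cm; v ends 23 cm/s.
12–18 s: v starts 23 cm/s; Δx = 23·6 + ½·3·6² = 192 cm; v ends 41 cm/s.
x(18) = 8 + Σ Δx = 687.5 cm.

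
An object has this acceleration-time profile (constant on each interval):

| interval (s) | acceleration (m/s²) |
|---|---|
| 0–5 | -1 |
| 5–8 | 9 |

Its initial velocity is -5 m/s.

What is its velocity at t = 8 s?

Δv equals the area under the a-t graph; then v = v₀ + Δv.
0–5 s: -1 × 5 = -5 m/s
5–8 s: 9 × 3 = 27 m/s
Δv = 22 m/s, so v(8) = -5 + (22) = 17 m/s.

17 m/s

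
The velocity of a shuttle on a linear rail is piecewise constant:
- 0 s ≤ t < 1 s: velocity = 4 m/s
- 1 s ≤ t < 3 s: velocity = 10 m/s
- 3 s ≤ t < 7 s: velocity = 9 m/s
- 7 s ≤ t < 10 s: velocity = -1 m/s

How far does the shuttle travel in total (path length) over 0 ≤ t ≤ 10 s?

Distance (not displacement) is the total path length: add the absolute areas under v-t.
0–1 s: |4| × 1 = 4 m
1–3 s: |10| × 2 = 20 m
3–7 s: |9| × 4 = 36 m
7–10 s: |-1| × 3 = 3 m
Total distance = 63 m

63 m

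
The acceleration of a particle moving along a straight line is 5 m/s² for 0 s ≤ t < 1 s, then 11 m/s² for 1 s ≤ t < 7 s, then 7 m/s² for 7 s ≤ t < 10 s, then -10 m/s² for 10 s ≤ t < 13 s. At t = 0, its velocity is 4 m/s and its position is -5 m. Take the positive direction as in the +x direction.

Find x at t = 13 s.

On each constant-a segment, Δv = aΔt and Δx = v₀Δt + ½aΔt²; chain segment to segment.
0–1 s: v starts 4 m/s; Δx = 4·1 + ½·5·1² = 6.5 m; v ends 9 m/s.
1–7 s: v starts 9 m/s; Δx = 9·6 + ½·11·6² = 252 m; v ends 75 m/s.
7–10 s: v starts 75 m/s; Δx = 75·3 + ½·7·3² = 256.5 m; v ends 96 m/s.
10–13 s: v starts 96 m/s; Δx = 96·3 + ½·-10·3² = 243 m; v ends 66 m/s.
x(13) = -5 + Σ Δx = 753 m.

753 m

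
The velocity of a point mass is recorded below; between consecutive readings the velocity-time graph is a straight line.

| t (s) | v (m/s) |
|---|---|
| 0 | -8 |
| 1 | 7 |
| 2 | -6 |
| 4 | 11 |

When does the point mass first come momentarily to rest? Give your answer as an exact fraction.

t = 8/15 s

v changes sign on 0–1 s (from -8 to 7); the graph is linear there, so v = 0 at t = 0 + (8)·(1 − 0)/(7 − -8) = 8/15 s.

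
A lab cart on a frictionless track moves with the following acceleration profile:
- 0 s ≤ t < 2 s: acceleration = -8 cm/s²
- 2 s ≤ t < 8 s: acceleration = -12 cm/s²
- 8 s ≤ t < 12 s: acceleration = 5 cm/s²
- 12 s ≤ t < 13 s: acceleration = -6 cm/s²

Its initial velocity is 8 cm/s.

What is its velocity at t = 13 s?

Δv equals the area under the a-t graph; then v = v₀ + Δv.
0–2 s: -8 × 2 = -16 cm/s
2–8 s: -12 × 6 = -72 cm/s
8–12 s: 5 × 4 = 20 cm/s
12–13 s: -6 × 1 = -6 cm/s
Δv = -74 cm/s, so v(13) = 8 + (-74) = -66 cm/s.

-66 cm/s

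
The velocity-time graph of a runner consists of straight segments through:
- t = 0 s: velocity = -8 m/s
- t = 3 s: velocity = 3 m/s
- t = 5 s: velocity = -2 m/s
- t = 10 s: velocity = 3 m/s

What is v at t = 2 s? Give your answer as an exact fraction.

-2/3 m/s

On 0–3 s the graph is linear from -8 to 3 m/s: v(2) = -8 + (3 − -8)·(2 − 0)/(3 − 0) = -2/3 m/s.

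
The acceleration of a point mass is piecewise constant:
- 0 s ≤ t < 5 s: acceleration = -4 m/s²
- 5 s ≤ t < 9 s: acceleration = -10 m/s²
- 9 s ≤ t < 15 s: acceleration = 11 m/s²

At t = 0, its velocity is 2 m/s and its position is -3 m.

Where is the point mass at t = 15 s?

On each constant-a segment, Δv = aΔt and Δx = v₀Δt + ½aΔt²; chain segment to segment.
0–5 s: v starts 2 m/s; Δx = 2·5 + ½·-4·5² = -40 m; v ends -18 m/s.
5–9 s: v starts -18 m/s; Δx = -18·4 + ½·-10·4² = -152 m; v ends -58 m/s.
9–15 s: v starts -58 m/s; Δx = -58·6 + ½·11·6² = -150 m; v ends 8 m/s.
x(15) = -3 + Σ Δx = -345 m.

-345 m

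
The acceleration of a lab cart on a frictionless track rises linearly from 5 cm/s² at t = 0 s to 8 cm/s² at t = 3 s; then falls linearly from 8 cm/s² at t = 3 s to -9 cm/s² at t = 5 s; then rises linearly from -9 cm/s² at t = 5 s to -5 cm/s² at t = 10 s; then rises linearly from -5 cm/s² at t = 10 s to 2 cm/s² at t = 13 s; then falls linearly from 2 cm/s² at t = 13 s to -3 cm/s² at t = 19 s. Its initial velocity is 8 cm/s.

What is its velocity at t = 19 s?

-16 cm/s

Δv equals the area under the a-t graph; then v = v₀ + Δv.
0–3 s: ½(5 + 8)(3) = 19.5 cm/s
3–5 s: ½(8 + -9)(2) = -1 cm/s
5–10 s: ½(-9 + -5)(5) = -35 cm/s
10–13 s: ½(-5 + 2)(3) = -4.5 cm/s
13–19 s: ½(2 + -3)(6) = -3 cm/s
Δv = -24 cm/s, so v(19) = 8 + (-24) = -16 cm/s.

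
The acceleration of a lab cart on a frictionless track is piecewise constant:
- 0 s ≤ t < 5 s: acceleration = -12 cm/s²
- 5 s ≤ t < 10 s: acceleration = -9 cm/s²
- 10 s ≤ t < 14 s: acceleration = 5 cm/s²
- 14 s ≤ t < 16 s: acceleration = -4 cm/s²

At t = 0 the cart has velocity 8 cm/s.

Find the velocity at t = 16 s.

-85 cm/s

Δv equals the area under the a-t graph; then v = v₀ + Δv.
0–5 s: -12 × 5 = -60 cm/s
5–10 s: -9 × 5 = -45 cm/s
10–14 s: 5 × 4 = 20 cm/s
14–16 s: -4 × 2 = -8 cm/s
Δv = -93 cm/s, so v(16) = 8 + (-93) = -85 cm/s.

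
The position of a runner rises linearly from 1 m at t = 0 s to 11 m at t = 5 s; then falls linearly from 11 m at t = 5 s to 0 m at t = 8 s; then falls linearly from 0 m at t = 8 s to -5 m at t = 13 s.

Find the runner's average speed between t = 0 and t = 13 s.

2 m/s

Average speed = (total path length)/(elapsed time); on a piecewise-linear x-t graph the path length is Σ|Δx|.
0–5 s: |Δx| = |11 − 1| = 10 m
5–8 s: |Δx| = |0 − 11| = 11 m
8–13 s: |Δx| = |-5 − 0| = 5 m
Total path = 26 m; average speed = 26/13 = 2 m/s.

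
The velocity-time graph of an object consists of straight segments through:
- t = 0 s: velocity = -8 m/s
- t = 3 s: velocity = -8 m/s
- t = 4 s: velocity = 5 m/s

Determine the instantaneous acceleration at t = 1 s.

0 m/s²

Acceleration is the slope of the v-t graph on 0–3 s: (-8 − -8)/(3 − 0) = 0 m/s².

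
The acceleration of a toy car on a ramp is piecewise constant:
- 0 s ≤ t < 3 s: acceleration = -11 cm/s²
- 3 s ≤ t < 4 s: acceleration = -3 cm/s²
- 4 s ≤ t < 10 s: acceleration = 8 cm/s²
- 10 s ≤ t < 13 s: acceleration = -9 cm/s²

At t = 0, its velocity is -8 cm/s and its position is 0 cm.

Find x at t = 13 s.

-264.5 cm

On each constant-a segment, Δv = aΔt and Δx = v₀Δt + ½aΔt²; chain segment to segment.
0–3 s: v starts -8 cm/s; Δx = -8·3 + ½·-11·3² = -73.5 cm; v ends -41 cm/s.
3–4 s: v starts -41 cm/s; Δx = -41·1 + ½·-3·1² = -42.5 cm; v ends -44 cm/s.
4–10 s: v starts -44 cm/s; Δx = -44·6 + ½·8·6² = -120 cm; v ends 4 cm/s.
10–13 s: v starts 4 cm/s; Δx = 4·3 + ½·-9·3² = -28.5 cm; v ends -23 cm/s.
x(13) = 0 + Σ Δx = -264.5 cm.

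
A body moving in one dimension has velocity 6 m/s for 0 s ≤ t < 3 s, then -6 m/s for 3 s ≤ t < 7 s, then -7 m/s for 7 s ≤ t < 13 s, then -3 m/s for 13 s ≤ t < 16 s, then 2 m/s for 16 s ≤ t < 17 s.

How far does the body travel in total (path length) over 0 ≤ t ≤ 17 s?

Distance (not displacement) is the total path length: add the absolute areas under v-t.
0–3 s: |6| × 3 = 18 m
3–7 s: |-6| × 4 = 24 m
7–13 s: |-7| × 6 = 42 m
13–16 s: |-3| × 3 = 9 m
16–17 s: |2| × 1 = 2 m
Total distance = 95 m

95 m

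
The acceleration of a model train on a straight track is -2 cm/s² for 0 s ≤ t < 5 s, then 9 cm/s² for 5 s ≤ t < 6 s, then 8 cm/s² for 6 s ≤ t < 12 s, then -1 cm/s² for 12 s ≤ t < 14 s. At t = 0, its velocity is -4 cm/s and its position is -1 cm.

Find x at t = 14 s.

142.5 cm

On each constant-a segment, Δv = aΔt and Δx = v₀Δt + ½aΔt²; chain segment to segment.
0–5 s: v starts -4 cm/s; Δx = -4·5 + ½·-2·5² = -45 cm; v ends -14 cm/s.
5–6 s: v starts -14 cm/s; Δx = -14·1 + ½·9·1² = -9.5 cm; v ends -5 cm/s.
6–12 s: v starts -5 cm/s; Δx = -5·6 + ½·8·6² = 114 cm; v ends 43 cm/s.
12–14 s: v starts 43 cm/s; Δx = 43·2 + ½·-1·2² = 84 cm; v ends 41 cm/s.
x(14) = -1 + Σ Δx = 142.5 cm.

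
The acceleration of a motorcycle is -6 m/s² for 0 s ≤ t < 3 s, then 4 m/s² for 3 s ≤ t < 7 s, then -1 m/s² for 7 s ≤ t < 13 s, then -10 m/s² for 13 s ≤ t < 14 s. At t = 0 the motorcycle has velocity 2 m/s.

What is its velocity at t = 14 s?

-16 m/s

Δv equals the area under the a-t graph; then v = v₀ + Δv.
0–3 s: -6 × 3 = -18 m/s
3–7 s: 4 × 4 = 16 m/s
7–13 s: -1 × 6 = -6 m/s
13–14 s: -10 × 1 = -10 m/s
Δv = -18 m/s, so v(14) = 2 + (-18) = -16 m/s.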